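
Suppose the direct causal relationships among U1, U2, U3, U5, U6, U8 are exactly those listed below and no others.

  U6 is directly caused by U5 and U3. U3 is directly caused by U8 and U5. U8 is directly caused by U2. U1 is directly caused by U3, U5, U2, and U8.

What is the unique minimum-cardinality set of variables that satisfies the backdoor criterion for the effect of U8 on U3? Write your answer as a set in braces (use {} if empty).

{}

Variables eligible for adjustment (non-descendants of U8, excluding U8 and U3): {U2, U5}.
Backdoor paths from U8 to U3:
  P1: U8 <- U2 -> U1 <- U5 -> U3
  P2: U8 <- U2 -> U1 <- U5 -> U6 <- U3
  P3: U8 <- U2 -> U1 <- U3
Each backdoor path contains an unconditioned collider, so every path is already blocked with the empty conditioning set:
  P1: blocked at collider U1 (neither it nor any descendant is in the conditioning set).
  P2: blocked at collider U1 (neither it nor any descendant is in the conditioning set).
  P3: blocked at collider U1 (neither it nor any descendant is in the conditioning set).
The empty set is therefore the unique smallest valid set.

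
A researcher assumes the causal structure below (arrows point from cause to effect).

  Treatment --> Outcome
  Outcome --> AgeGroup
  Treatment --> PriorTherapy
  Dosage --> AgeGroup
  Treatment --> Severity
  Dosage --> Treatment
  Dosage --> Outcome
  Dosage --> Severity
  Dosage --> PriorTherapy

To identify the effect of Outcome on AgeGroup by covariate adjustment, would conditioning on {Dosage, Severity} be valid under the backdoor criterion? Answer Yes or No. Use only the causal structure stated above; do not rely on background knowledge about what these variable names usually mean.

Yes

Backdoor paths from Outcome to AgeGroup (paths whose first edge points into Outcome):
  P1: Outcome <- Dosage -> AgeGroup
  P2: Outcome <- Treatment <- Dosage -> AgeGroup
  P3: Outcome <- Treatment -> PriorTherapy <- Dosage -> AgeGroup
  P4: Outcome <- Treatment -> Severity <- Dosage -> AgeGroup
Condition 1 (no descendant of Outcome in the set): holds — descendants of Outcome are {AgeGroup}; none are in {Dosage, Severity}.
Condition 2 (every backdoor path blocked by {Dosage, Severity}):
  P1: blocked at fork node Dosage ∈ conditioning set.
  P2: blocked at fork node Dosage ∈ conditioning set.
  P3: blocked at collider PriorTherapy (neither it nor any descendant is in the conditioning set).
  P4: blocked at fork node Dosage ∈ conditioning set.
{Dosage, Severity} satisfies the backdoor criterion.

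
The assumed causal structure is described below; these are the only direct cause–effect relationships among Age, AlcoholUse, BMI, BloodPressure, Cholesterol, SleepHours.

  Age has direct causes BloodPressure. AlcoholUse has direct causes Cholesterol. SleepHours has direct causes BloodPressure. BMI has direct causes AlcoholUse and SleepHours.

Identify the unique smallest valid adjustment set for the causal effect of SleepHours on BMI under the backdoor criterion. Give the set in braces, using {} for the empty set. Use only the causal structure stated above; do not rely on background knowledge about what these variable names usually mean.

{}

Variables eligible for adjustment (non-descendants of SleepHours, excluding SleepHours and BMI): {Age, AlcoholUse, BloodPressure, Cholesterol}.
Backdoor paths from SleepHours to BMI:
  (none)
With no backdoor paths the empty set already satisfies the criterion, and it is trivially minimal.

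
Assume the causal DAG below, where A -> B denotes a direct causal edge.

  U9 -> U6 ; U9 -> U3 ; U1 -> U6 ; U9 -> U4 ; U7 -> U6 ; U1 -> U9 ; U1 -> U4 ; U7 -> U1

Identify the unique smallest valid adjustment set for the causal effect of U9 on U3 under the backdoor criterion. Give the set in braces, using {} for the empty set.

{}

Variables eligible for adjustment (non-descendants of U9, excluding U9 and U3): {U1, U7}.
Backdoor paths from U9 to U3:
  (none)
With no backdoor paths the empty set already satisfies the criterion, and it is trivially minimal.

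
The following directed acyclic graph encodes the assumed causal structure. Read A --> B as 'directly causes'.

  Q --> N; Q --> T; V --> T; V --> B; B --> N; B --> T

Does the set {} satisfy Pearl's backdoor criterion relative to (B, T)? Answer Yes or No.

Backdoor paths from B to T (paths whose first edge points into B):
  P1: B <- V -> T
Condition 1 (no descendant of B in the set): holds — descendants of B are {N, T}; none are in {}.
Condition 2 (every backdoor path blocked by {}):
  P1: open — no interior node is in the conditioning set.
{} does not satisfy the backdoor criterion.

No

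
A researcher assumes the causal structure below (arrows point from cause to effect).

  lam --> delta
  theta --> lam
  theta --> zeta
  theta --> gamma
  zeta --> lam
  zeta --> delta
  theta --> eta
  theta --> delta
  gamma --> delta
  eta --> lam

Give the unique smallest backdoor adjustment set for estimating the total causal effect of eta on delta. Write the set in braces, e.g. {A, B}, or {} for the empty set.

{theta}

Variables eligible for adjustment (non-descendants of eta, excluding eta and delta): {gamma, theta, zeta}.
Backdoor paths from eta to delta:
  P1: eta <- theta -> gamma -> delta
  P2: eta <- theta -> zeta -> lam -> delta
  P3: eta <- theta -> zeta -> delta
  P4: eta <- theta -> lam <- zeta -> delta
  P5: eta <- theta -> lam -> delta
  P6: eta <- theta -> delta
The empty set is not sufficient: P1 (eta <- theta -> gamma -> delta) has no collider blocking it and no conditioned non-collider, so it is open.
Try {theta}:
  P1: blocked at fork node theta ∈ conditioning set.
  P2: blocked at fork node theta ∈ conditioning set.
  P3: blocked at fork node theta ∈ conditioning set.
  P4: blocked at fork node theta ∈ conditioning set.
  P5: blocked at fork node theta ∈ conditioning set.
  P6: blocked at fork node theta ∈ conditioning set.
{theta} contains no descendant of eta and blocks every backdoor path.
No other singleton works — e.g. {gamma} leaves P2 open — so {theta} is the unique smallest valid adjustment set.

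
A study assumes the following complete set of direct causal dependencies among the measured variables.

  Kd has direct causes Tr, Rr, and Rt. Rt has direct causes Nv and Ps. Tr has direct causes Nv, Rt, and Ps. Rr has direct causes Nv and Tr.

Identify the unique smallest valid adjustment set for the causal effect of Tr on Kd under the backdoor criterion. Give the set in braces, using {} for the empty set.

{Nv, Rt}

Variables eligible for adjustment (non-descendants of Tr, excluding Tr and Kd): {Nv, Ps, Rt}.
Backdoor paths from Tr to Kd:
  P1: Tr <- Nv -> Rt -> Kd
  P2: Tr <- Nv -> Rr -> Kd
  P3: Tr <- Ps -> Rt <- Nv -> Rr -> Kd
  P4: Tr <- Ps -> Rt -> Kd
  P5: Tr <- Rt <- Nv -> Rr -> Kd
  P6: Tr <- Rt -> Kd
The empty set is not sufficient: P1 (Tr <- Nv -> Rt -> Kd) has no collider blocking it and no conditioned non-collider, so it is open.
Try {Nv, Rt}:
  P1: blocked at fork node Nv ∈ conditioning set.
  P2: blocked at fork node Nv ∈ conditioning set.
  P3: blocked at fork node Nv ∈ conditioning set.
  P4: blocked at chain node Rt ∈ conditioning set.
  P5: blocked at chain node Rt ∈ conditioning set.
  P6: blocked at fork node Rt ∈ conditioning set.
{Nv, Rt} contains no descendant of Tr and blocks every backdoor path.
Every element of {Nv, Rt} is needed (dropping Nv leaves P2 open; dropping Rt leaves P4 open), so no proper subset is valid.
Among all size-2 subsets of the eligible variables, only {Nv, Rt} blocks every backdoor path, so it is the unique smallest valid adjustment set.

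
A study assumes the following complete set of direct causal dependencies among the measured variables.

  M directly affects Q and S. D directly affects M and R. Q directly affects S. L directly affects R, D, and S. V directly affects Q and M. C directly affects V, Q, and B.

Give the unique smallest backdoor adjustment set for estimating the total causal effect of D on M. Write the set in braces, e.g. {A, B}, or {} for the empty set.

Variables eligible for adjustment (non-descendants of D, excluding D and M): {B, C, L, V}.
Backdoor paths from D to M:
  P1: D <- L -> S <- M
  P2: D <- L -> S <- Q <- C -> V -> M
  P3: D <- L -> S <- Q <- V -> M
  P4: D <- L -> S <- Q <- M
Each backdoor path contains an unconditioned collider, so every path is already blocked with the empty conditioning set:
  P1: blocked at collider S (neither it nor any descendant is in the conditioning set).
  P2: blocked at collider S (neither it nor any descendant is in the conditioning set).
  P3: blocked at collider S (neither it nor any descendant is in the conditioning set).
  P4: blocked at collider S (neither it nor any descendant is in the conditioning set).
The empty set is therefore the unique smallest valid set.

{}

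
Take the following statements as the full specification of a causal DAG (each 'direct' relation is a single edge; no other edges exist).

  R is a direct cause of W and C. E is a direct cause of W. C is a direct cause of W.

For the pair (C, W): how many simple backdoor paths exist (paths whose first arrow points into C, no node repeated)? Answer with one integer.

A backdoor path from C to W is any simple undirected path whose first edge points into C (i.e. leaves C via a parent).
Parents of C: {R}.
Enumerating:
  P1: C <- R -> W
That exhausts the simple backdoor paths. Count: 1.

1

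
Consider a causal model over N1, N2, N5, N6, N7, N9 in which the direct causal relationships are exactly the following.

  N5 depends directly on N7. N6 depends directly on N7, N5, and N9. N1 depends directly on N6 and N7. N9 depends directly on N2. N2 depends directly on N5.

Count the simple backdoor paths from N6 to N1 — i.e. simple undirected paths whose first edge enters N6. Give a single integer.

3

A backdoor path from N6 to N1 is any simple undirected path whose first edge points into N6 (i.e. leaves N6 via a parent).
Parents of N6: {N5, N7, N9}.
Enumerating:
  P1: N6 <- N7 -> N1
  P2: N6 <- N5 <- N7 -> N1
  P3: N6 <- N9 <- N2 <- N5 <- N7 -> N1
That exhausts the simple backdoor paths. Count: 3.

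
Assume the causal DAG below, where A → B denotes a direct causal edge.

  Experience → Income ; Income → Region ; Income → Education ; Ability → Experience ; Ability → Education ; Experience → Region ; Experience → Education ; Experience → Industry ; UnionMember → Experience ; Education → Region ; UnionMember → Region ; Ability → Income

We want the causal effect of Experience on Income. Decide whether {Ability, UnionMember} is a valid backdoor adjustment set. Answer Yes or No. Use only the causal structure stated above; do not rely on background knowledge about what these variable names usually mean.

Backdoor paths from Experience to Income (paths whose first edge points into Experience):
  P1: Experience <- Ability -> Income
  P2: Experience <- Ability -> Education <- Income
  P3: Experience <- Ability -> Education -> Region <- Income
  P4: Experience <- UnionMember -> Region <- Income
  P5: Experience <- UnionMember -> Region <- Education <- Ability -> Income
  P6: Experience <- UnionMember -> Region <- Education <- Income
Condition 1 (no descendant of Experience in the set): holds — descendants of Experience are {Education, Income, Industry, Region}; none are in {Ability, UnionMember}.
Condition 2 (every backdoor path blocked by {Ability, UnionMember}):
  P1: blocked at fork node Ability ∈ conditioning set.
  P2: blocked at fork node Ability ∈ conditioning set.
  P3: blocked at fork node Ability ∈ conditioning set.
  P4: blocked at fork node UnionMember ∈ conditioning set.
  P5: blocked at fork node UnionMember ∈ conditioning set.
  P6: blocked at fork node UnionMember ∈ conditioning set.
{Ability, UnionMember} satisfies the backdoor criterion.

Yes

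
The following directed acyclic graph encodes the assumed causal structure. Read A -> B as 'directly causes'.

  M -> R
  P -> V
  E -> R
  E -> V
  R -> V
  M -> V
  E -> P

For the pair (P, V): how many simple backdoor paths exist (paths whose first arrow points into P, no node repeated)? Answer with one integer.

3

A backdoor path from P to V is any simple undirected path whose first edge points into P (i.e. leaves P via a parent).
Parents of P: {E}.
Enumerating:
  P1: P <- E -> R <- M -> V
  P2: P <- E -> R -> V
  P3: P <- E -> V
That exhausts the simple backdoor paths. Count: 3.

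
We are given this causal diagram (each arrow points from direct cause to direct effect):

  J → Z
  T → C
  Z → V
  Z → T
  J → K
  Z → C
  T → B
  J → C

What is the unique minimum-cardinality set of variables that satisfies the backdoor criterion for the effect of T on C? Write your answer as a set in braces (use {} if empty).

Variables eligible for adjustment (non-descendants of T, excluding T and C): {J, K, V, Z}.
Backdoor paths from T to C:
  P1: T <- Z <- J -> C
  P2: T <- Z -> C
The empty set is not sufficient: P1 (T <- Z <- J -> C) has no collider blocking it and no conditioned non-collider, so it is open.
Try {Z}:
  P1: blocked at chain node Z ∈ conditioning set.
  P2: blocked at fork node Z ∈ conditioning set.
{Z} contains no descendant of T and blocks every backdoor path.
No other singleton works — e.g. {J} leaves P2 open — so {Z} is the unique smallest valid adjustment set.

{Z}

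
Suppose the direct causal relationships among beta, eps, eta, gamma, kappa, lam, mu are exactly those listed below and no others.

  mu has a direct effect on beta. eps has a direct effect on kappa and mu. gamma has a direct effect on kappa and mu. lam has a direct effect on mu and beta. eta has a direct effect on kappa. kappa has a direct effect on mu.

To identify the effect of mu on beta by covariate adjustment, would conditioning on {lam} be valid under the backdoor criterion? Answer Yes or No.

Backdoor paths from mu to beta (paths whose first edge points into mu):
  P1: mu <- lam -> beta
Condition 1 (no descendant of mu in the set): holds — descendants of mu are {beta}; none are in {lam}.
Condition 2 (every backdoor path blocked by {lam}):
  P1: blocked at fork node lam ∈ conditioning set.
{lam} satisfies the backdoor criterion.

Yes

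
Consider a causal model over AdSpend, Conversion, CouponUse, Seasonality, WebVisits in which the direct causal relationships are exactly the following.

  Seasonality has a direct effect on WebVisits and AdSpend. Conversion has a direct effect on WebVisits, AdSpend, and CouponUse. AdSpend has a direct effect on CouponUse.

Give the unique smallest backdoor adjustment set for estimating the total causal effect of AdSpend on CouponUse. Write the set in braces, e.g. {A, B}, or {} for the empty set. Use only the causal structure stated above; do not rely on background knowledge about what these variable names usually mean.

{Conversion}

Variables eligible for adjustment (non-descendants of AdSpend, excluding AdSpend and CouponUse): {Conversion, Seasonality, WebVisits}.
Backdoor paths from AdSpend to CouponUse:
  P1: AdSpend <- Conversion -> CouponUse
  P2: AdSpend <- Seasonality -> WebVisits <- Conversion -> CouponUse
The empty set is not sufficient: P1 (AdSpend <- Conversion -> CouponUse) has no collider blocking it and no conditioned non-collider, so it is open.
Try {Conversion}:
  P1: blocked at fork node Conversion ∈ conditioning set.
  P2: blocked at collider WebVisits (neither it nor any descendant is in the conditioning set).
{Conversion} contains no descendant of AdSpend and blocks every backdoor path.
No other singleton works — e.g. {Seasonality} leaves P1 open — so {Conversion} is the unique smallest valid adjustment set.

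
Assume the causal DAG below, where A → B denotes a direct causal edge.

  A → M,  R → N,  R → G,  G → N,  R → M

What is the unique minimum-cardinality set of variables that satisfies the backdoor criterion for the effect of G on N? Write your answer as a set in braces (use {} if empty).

Variables eligible for adjustment (non-descendants of G, excluding G and N): {A, M, R}.
Backdoor paths from G to N:
  P1: G <- R -> N
The empty set is not sufficient: P1 (G <- R -> N) has no collider blocking it and no conditioned non-collider, so it is open.
Try {R}:
  P1: blocked at fork node R ∈ conditioning set.
{R} contains no descendant of G and blocks every backdoor path.
No other singleton works — e.g. {A} leaves P1 open — so {R} is the unique smallest valid adjustment set.

{R}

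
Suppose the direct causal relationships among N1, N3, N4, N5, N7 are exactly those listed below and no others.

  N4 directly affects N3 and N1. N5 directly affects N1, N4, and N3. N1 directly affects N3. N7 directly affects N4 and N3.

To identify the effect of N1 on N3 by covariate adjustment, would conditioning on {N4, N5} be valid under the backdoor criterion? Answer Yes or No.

Yes

Backdoor paths from N1 to N3 (paths whose first edge points into N1):
  P1: N1 <- N5 -> N4 <- N7 -> N3
  P2: N1 <- N5 -> N4 -> N3
  P3: N1 <- N5 -> N3
  P4: N1 <- N4 <- N7 -> N3
  P5: N1 <- N4 <- N5 -> N3
  P6: N1 <- N4 -> N3
Condition 1 (no descendant of N1 in the set): holds — descendants of N1 are {N3}; none are in {N4, N5}.
Condition 2 (every backdoor path blocked by {N4, N5}):
  P1: blocked at fork node N5 ∈ conditioning set.
  P2: blocked at fork node N5 ∈ conditioning set.
  P3: blocked at fork node N5 ∈ conditioning set.
  P4: blocked at chain node N4 ∈ conditioning set.
  P5: blocked at chain node N4 ∈ conditioning set.
  P6: blocked at fork node N4 ∈ conditioning set.
{N4, N5} satisfies the backdoor criterion.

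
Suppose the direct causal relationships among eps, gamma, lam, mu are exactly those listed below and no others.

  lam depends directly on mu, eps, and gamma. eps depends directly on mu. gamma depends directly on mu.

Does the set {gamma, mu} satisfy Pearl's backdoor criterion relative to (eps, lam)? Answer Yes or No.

Yes

Backdoor paths from eps to lam (paths whose first edge points into eps):
  P1: eps <- mu -> gamma -> lam
  P2: eps <- mu -> lam
Condition 1 (no descendant of eps in the set): holds — descendants of eps are {lam}; none are in {gamma, mu}.
Condition 2 (every backdoor path blocked by {gamma, mu}):
  P1: blocked at fork node mu ∈ conditioning set.
  P2: blocked at fork node mu ∈ conditioning set.
{gamma, mu} satisfies the backdoor criterion.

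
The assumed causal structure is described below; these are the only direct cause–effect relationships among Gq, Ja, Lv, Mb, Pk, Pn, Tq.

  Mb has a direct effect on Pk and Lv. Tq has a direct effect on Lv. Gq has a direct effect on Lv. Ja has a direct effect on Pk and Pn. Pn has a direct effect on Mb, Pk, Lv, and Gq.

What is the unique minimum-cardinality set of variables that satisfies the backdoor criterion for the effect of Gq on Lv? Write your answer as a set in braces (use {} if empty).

Variables eligible for adjustment (non-descendants of Gq, excluding Gq and Lv): {Ja, Mb, Pk, Pn, Tq}.
Backdoor paths from Gq to Lv:
  P1: Gq <- Pn <- Ja -> Pk <- Mb -> Lv
  P2: Gq <- Pn -> Mb -> Lv
  P3: Gq <- Pn -> Pk <- Mb -> Lv
  P4: Gq <- Pn -> Lv
The empty set is not sufficient: P2 (Gq <- Pn -> Mb -> Lv) has no collider blocking it and no conditioned non-collider, so it is open.
Try {Pn}:
  P1: blocked at chain node Pn ∈ conditioning set.
  P2: blocked at fork node Pn ∈ conditioning set.
  P3: blocked at fork node Pn ∈ conditioning set.
  P4: blocked at fork node Pn ∈ conditioning set.
{Pn} contains no descendant of Gq and blocks every backdoor path.
No other singleton works — e.g. {Tq} leaves P2 open — so {Pn} is the unique smallest valid adjustment set.

{Pn}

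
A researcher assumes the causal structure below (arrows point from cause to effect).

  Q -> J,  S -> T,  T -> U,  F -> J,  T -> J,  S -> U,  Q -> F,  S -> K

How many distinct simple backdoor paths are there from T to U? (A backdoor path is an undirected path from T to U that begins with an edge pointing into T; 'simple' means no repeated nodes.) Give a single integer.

A backdoor path from T to U is any simple undirected path whose first edge points into T (i.e. leaves T via a parent).
Parents of T: {S}.
Enumerating:
  P1: T <- S -> U
That exhausts the simple backdoor paths. Count: 1.

1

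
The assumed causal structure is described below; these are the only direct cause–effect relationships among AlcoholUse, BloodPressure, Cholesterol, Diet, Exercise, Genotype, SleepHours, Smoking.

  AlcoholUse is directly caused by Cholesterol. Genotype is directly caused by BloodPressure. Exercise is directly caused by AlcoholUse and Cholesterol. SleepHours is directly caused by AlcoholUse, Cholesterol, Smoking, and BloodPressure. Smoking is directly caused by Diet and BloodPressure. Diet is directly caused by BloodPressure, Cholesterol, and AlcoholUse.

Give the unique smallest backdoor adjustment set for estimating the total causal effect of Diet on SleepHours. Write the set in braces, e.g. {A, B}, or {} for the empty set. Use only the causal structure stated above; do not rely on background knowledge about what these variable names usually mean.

{AlcoholUse, BloodPressure, Cholesterol}

Variables eligible for adjustment (non-descendants of Diet, excluding Diet and SleepHours): {AlcoholUse, BloodPressure, Cholesterol, Exercise, Genotype}.
Backdoor paths from Diet to SleepHours:
  P1: Diet <- BloodPressure -> Smoking -> SleepHours
  P2: Diet <- BloodPressure -> SleepHours
  P3: Diet <- Cholesterol -> AlcoholUse -> SleepHours
  P4: Diet <- Cholesterol -> Exercise <- AlcoholUse -> SleepHours
  P5: Diet <- Cholesterol -> SleepHours
  P6: Diet <- AlcoholUse <- Cholesterol -> SleepHours
  P7: Diet <- AlcoholUse -> Exercise <- Cholesterol -> SleepHours
  P8: Diet <- AlcoholUse -> SleepHours
The empty set is not sufficient: P1 (Diet <- BloodPressure -> Smoking -> SleepHours) has no collider blocking it and no conditioned non-collider, so it is open.
Try {AlcoholUse, BloodPressure, Cholesterol}:
  P1: blocked at fork node BloodPressure ∈ conditioning set.
  P2: blocked at fork node BloodPressure ∈ conditioning set.
  P3: blocked at fork node Cholesterol ∈ conditioning set.
  P4: blocked at fork node Cholesterol ∈ conditioning set.
  P5: blocked at fork node Cholesterol ∈ conditioning set.
  P6: blocked at chain node AlcoholUse ∈ conditioning set.
  P7: blocked at fork node AlcoholUse ∈ conditioning set.
  P8: blocked at fork node AlcoholUse ∈ conditioning set.
{AlcoholUse, BloodPressure, Cholesterol} contains no descendant of Diet and blocks every backdoor path.
Every element of {AlcoholUse, BloodPressure, Cholesterol} is needed (dropping AlcoholUse leaves P8 open; dropping BloodPressure leaves P1 open; dropping Cholesterol leaves P5 open), so no proper subset is valid.
Among all size-3 subsets of the eligible variables, only {AlcoholUse, BloodPressure, Cholesterol} blocks every backdoor path, so it is the unique smallest valid adjustment set.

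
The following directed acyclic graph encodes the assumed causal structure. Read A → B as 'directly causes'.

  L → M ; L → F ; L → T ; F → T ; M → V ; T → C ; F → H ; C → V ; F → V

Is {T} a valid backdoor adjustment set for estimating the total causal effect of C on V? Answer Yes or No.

Backdoor paths from C to V (paths whose first edge points into C):
  P1: C <- T <- L -> F -> V
  P2: C <- T <- L -> M -> V
  P3: C <- T <- F <- L -> M -> V
  P4: C <- T <- F -> V
Condition 1 (no descendant of C in the set): holds — descendants of C are {V}; none are in {T}.
Condition 2 (every backdoor path blocked by {T}):
  P1: blocked at chain node T ∈ conditioning set.
  P2: blocked at chain node T ∈ conditioning set.
  P3: blocked at chain node T ∈ conditioning set.
  P4: blocked at chain node T ∈ conditioning set.
{T} satisfies the backdoor criterion.

Yes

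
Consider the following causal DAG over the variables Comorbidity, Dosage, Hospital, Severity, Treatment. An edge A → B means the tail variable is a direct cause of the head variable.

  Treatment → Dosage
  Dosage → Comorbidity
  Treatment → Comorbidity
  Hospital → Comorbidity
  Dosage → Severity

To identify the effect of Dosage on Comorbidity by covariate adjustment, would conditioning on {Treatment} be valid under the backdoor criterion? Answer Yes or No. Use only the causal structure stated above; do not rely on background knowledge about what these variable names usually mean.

Yes

Backdoor paths from Dosage to Comorbidity (paths whose first edge points into Dosage):
  P1: Dosage <- Treatment -> Comorbidity
Condition 1 (no descendant of Dosage in the set): holds — descendants of Dosage are {Comorbidity, Severity}; none are in {Treatment}.
Condition 2 (every backdoor path blocked by {Treatment}):
  P1: blocked at fork node Treatment ∈ conditioning set.
{Treatment} satisfies the backdoor criterion.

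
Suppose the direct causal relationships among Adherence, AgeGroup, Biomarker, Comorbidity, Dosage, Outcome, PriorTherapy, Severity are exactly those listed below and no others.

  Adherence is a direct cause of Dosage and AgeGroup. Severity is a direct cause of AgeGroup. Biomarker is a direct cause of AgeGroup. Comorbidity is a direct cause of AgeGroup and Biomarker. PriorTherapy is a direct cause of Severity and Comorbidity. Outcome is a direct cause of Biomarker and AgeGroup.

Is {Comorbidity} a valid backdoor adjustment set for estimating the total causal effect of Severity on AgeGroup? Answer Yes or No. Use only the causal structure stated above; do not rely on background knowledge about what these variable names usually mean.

Backdoor paths from Severity to AgeGroup (paths whose first edge points into Severity):
  P1: Severity <- PriorTherapy -> Comorbidity -> Biomarker <- Outcome -> AgeGroup
  P2: Severity <- PriorTherapy -> Comorbidity -> Biomarker -> AgeGroup
  P3: Severity <- PriorTherapy -> Comorbidity -> AgeGroup
Condition 1 (no descendant of Severity in the set): holds — descendants of Severity are {AgeGroup}; none are in {Comorbidity}.
Condition 2 (every backdoor path blocked by {Comorbidity}):
  P1: blocked at chain node Comorbidity ∈ conditioning set.
  P2: blocked at chain node Comorbidity ∈ conditioning set.
  P3: blocked at chain node Comorbidity ∈ conditioning set.
{Comorbidity} satisfies the backdoor criterion.

Yes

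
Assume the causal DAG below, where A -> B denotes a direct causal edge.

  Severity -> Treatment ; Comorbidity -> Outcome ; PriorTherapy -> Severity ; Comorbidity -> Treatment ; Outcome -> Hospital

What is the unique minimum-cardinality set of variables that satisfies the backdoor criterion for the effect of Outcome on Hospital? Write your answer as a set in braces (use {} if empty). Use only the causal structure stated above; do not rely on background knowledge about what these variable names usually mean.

Variables eligible for adjustment (non-descendants of Outcome, excluding Outcome and Hospital): {Comorbidity, PriorTherapy, Severity, Treatment}.
Backdoor paths from Outcome to Hospital:
  (none)
With no backdoor paths the empty set already satisfies the criterion, and it is trivially minimal.

{}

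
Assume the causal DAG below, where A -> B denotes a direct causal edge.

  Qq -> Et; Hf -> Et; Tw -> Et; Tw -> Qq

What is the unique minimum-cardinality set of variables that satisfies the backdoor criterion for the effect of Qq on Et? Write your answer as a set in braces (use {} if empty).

Variables eligible for adjustment (non-descendants of Qq, excluding Qq and Et): {Hf, Tw}.
Backdoor paths from Qq to Et:
  P1: Qq <- Tw -> Et
The empty set is not sufficient: P1 (Qq <- Tw -> Et) has no collider blocking it and no conditioned non-collider, so it is open.
Try {Tw}:
  P1: blocked at fork node Tw ∈ conditioning set.
{Tw} contains no descendant of Qq and blocks every backdoor path.
No other singleton works — e.g. {Hf} leaves P1 open — so {Tw} is the unique smallest valid adjustment set.

{Tw}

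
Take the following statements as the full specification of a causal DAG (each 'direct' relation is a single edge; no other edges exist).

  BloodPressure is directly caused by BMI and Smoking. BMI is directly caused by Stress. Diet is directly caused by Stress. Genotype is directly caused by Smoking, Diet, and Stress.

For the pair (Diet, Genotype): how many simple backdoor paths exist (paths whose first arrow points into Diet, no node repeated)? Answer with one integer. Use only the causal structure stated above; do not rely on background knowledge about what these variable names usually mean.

2

A backdoor path from Diet to Genotype is any simple undirected path whose first edge points into Diet (i.e. leaves Diet via a parent).
Parents of Diet: {Stress}.
Enumerating:
  P1: Diet <- Stress -> BMI -> BloodPressure <- Smoking -> Genotype
  P2: Diet <- Stress -> Genotype
That exhausts the simple backdoor paths. Count: 2.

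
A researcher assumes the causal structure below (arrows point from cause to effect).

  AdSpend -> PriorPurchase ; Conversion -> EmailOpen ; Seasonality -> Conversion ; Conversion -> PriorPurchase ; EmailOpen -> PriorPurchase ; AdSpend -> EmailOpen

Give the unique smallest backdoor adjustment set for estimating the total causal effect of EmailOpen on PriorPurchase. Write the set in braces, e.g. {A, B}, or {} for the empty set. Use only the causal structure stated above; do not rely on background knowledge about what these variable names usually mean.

Variables eligible for adjustment (non-descendants of EmailOpen, excluding EmailOpen and PriorPurchase): {AdSpend, Conversion, Seasonality}.
Backdoor paths from EmailOpen to PriorPurchase:
  P1: EmailOpen <- AdSpend -> PriorPurchase
  P2: EmailOpen <- Conversion -> PriorPurchase
The empty set is not sufficient: P1 (EmailOpen <- AdSpend -> PriorPurchase) has no collider blocking it and no conditioned non-collider, so it is open.
Try {AdSpend, Conversion}:
  P1: blocked at fork node AdSpend ∈ conditioning set.
  P2: blocked at fork node Conversion ∈ conditioning set.
{AdSpend, Conversion} contains no descendant of EmailOpen and blocks every backdoor path.
Every element of {AdSpend, Conversion} is needed (dropping AdSpend leaves P1 open; dropping Conversion leaves P2 open), so no proper subset is valid.
Among all size-2 subsets of the eligible variables, only {AdSpend, Conversion} blocks every backdoor path, so it is the unique smallest valid adjustment set.

{AdSpend, Conversion}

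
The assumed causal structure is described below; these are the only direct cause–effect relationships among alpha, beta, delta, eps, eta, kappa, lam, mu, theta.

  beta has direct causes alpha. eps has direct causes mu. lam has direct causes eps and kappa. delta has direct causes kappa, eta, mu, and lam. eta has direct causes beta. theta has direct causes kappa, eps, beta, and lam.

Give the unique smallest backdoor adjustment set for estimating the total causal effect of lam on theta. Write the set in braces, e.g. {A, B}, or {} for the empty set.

{eps, kappa}

Variables eligible for adjustment (non-descendants of lam, excluding lam and theta): {alpha, beta, eps, eta, kappa, mu}.
Backdoor paths from lam to theta:
  P1: lam <- kappa -> delta <- mu -> eps -> theta
  P2: lam <- kappa -> delta <- eta <- beta -> theta
  P3: lam <- kappa -> theta
  P4: lam <- eps <- mu -> delta <- kappa -> theta
  P5: lam <- eps <- mu -> delta <- eta <- beta -> theta
  P6: lam <- eps -> theta
The empty set is not sufficient: P3 (lam <- kappa -> theta) has no collider blocking it and no conditioned non-collider, so it is open.
Try {eps, kappa}:
  P1: blocked at fork node kappa ∈ conditioning set.
  P2: blocked at fork node kappa ∈ conditioning set.
  P3: blocked at fork node kappa ∈ conditioning set.
  P4: blocked at chain node eps ∈ conditioning set.
  P5: blocked at chain node eps ∈ conditioning set.
  P6: blocked at fork node eps ∈ conditioning set.
{eps, kappa} contains no descendant of lam and blocks every backdoor path.
Every element of {eps, kappa} is needed (dropping eps leaves P6 open; dropping kappa leaves P3 open), so no proper subset is valid.
Among all size-2 subsets of the eligible variables, only {eps, kappa} blocks every backdoor path, so it is the unique smallest valid adjustment set.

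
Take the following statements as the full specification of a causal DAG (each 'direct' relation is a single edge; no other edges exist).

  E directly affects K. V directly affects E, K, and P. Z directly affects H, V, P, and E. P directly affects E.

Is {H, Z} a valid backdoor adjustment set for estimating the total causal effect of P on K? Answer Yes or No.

No

Backdoor paths from P to K (paths whose first edge points into P):
  P1: P <- Z -> V -> E -> K
  P2: P <- Z -> V -> K
  P3: P <- Z -> E <- V -> K
  P4: P <- Z -> E -> K
  P5: P <- V <- Z -> E -> K
  P6: P <- V -> E -> K
  P7: P <- V -> K
Condition 1 (no descendant of P in the set): holds — descendants of P are {E, K}; none are in {H, Z}.
Condition 2 (every backdoor path blocked by {H, Z}):
  P1: blocked at fork node Z ∈ conditioning set.
  P2: blocked at fork node Z ∈ conditioning set.
  P3: blocked at fork node Z ∈ conditioning set.
  P4: blocked at fork node Z ∈ conditioning set.
  P5: blocked at fork node Z ∈ conditioning set.
  P6: open — no interior node is in the conditioning set.
  P7: open — no interior node is in the conditioning set.
{H, Z} does not satisfy the backdoor criterion.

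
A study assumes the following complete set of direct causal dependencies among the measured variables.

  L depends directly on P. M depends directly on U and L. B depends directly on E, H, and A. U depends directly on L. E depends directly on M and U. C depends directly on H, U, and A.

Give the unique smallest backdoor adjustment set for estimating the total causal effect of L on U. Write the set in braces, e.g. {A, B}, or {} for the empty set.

{}

Variables eligible for adjustment (non-descendants of L, excluding L and U): {A, H, P}.
Backdoor paths from L to U:
  (none)
With no backdoor paths the empty set already satisfies the criterion, and it is trivially minimal.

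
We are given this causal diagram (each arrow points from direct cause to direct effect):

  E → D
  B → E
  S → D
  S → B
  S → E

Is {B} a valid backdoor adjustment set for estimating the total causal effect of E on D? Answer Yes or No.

No

Backdoor paths from E to D (paths whose first edge points into E):
  P1: E <- S -> D
  P2: E <- B <- S -> D
Condition 1 (no descendant of E in the set): holds — descendants of E are {D}; none are in {B}.
Condition 2 (every backdoor path blocked by {B}):
  P1: open — no interior node is in the conditioning set.
  P2: blocked at chain node B ∈ conditioning set.
{B} does not satisfy the backdoor criterion.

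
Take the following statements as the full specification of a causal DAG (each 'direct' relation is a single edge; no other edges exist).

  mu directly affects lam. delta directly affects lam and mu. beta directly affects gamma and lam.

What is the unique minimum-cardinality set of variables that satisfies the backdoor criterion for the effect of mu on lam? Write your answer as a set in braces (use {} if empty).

Variables eligible for adjustment (non-descendants of mu, excluding mu and lam): {beta, delta, gamma}.
Backdoor paths from mu to lam:
  P1: mu <- delta -> lam
The empty set is not sufficient: P1 (mu <- delta -> lam) has no collider blocking it and no conditioned non-collider, so it is open.
Try {delta}:
  P1: blocked at fork node delta ∈ conditioning set.
{delta} contains no descendant of mu and blocks every backdoor path.
No other singleton works — e.g. {beta} leaves P1 open — so {delta} is the unique smallest valid adjustment set.

{delta}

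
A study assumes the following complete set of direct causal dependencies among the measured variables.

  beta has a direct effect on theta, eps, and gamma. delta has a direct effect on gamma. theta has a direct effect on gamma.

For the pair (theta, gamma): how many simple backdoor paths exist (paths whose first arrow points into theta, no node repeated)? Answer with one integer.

A backdoor path from theta to gamma is any simple undirected path whose first edge points into theta (i.e. leaves theta via a parent).
Parents of theta: {beta}.
Enumerating:
  P1: theta <- beta -> gamma
That exhausts the simple backdoor paths. Count: 1.

1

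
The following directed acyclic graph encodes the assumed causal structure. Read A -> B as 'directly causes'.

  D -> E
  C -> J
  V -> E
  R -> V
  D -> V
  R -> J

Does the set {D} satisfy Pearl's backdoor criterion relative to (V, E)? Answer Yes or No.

Backdoor paths from V to E (paths whose first edge points into V):
  P1: V <- D -> E
Condition 1 (no descendant of V in the set): holds — descendants of V are {E}; none are in {D}.
Condition 2 (every backdoor path blocked by {D}):
  P1: blocked at fork node D ∈ conditioning set.
{D} satisfies the backdoor criterion.

Yes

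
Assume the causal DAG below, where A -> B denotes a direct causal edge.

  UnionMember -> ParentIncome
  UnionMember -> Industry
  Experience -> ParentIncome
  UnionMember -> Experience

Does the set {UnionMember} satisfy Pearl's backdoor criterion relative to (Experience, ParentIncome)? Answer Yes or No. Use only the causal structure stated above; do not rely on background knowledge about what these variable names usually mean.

Backdoor paths from Experience to ParentIncome (paths whose first edge points into Experience):
  P1: Experience <- UnionMember -> ParentIncome
Condition 1 (no descendant of Experience in the set): holds — descendants of Experience are {ParentIncome}; none are in {UnionMember}.
Condition 2 (every backdoor path blocked by {UnionMember}):
  P1: blocked at fork node UnionMember ∈ conditioning set.
{UnionMember} satisfies the backdoor criterion.

Yes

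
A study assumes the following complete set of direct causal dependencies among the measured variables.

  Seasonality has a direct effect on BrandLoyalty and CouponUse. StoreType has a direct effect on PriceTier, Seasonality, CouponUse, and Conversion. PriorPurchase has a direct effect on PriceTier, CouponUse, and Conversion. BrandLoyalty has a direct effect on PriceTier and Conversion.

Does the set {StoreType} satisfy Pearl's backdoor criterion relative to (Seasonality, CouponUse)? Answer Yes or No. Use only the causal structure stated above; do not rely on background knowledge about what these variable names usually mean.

Yes

Backdoor paths from Seasonality to CouponUse (paths whose first edge points into Seasonality):
  P1: Seasonality <- StoreType -> Conversion <- BrandLoyalty -> PriceTier <- PriorPurchase -> CouponUse
  P2: Seasonality <- StoreType -> Conversion <- PriorPurchase -> CouponUse
  P3: Seasonality <- StoreType -> PriceTier <- BrandLoyalty -> Conversion <- PriorPurchase -> CouponUse
  P4: Seasonality <- StoreType -> PriceTier <- PriorPurchase -> CouponUse
  P5: Seasonality <- StoreType -> CouponUse
Condition 1 (no descendant of Seasonality in the set): holds — descendants of Seasonality are {BrandLoyalty, Conversion, CouponUse, PriceTier}; none are in {StoreType}.
Condition 2 (every backdoor path blocked by {StoreType}):
  P1: blocked at fork node StoreType ∈ conditioning set.
  P2: blocked at fork node StoreType ∈ conditioning set.
  P3: blocked at fork node StoreType ∈ conditioning set.
  P4: blocked at fork node StoreType ∈ conditioning set.
  P5: blocked at fork node StoreType ∈ conditioning set.
{StoreType} satisfies the backdoor criterion.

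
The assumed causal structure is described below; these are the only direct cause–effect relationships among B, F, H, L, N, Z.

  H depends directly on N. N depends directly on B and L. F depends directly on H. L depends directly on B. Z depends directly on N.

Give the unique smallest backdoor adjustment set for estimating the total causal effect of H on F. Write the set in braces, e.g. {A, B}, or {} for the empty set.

Variables eligible for adjustment (non-descendants of H, excluding H and F): {B, L, N, Z}.
Backdoor paths from H to F:
  (none)
With no backdoor paths the empty set already satisfies the criterion, and it is trivially minimal.

{}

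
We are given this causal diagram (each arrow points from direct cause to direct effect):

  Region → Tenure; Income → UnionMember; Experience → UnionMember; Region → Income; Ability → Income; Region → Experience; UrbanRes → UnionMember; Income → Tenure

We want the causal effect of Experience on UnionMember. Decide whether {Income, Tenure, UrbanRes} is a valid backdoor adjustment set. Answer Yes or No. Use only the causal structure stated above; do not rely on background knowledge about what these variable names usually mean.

Yes

Backdoor paths from Experience to UnionMember (paths whose first edge points into Experience):
  P1: Experience <- Region -> Income -> UnionMember
  P2: Experience <- Region -> Tenure <- Income -> UnionMember
Condition 1 (no descendant of Experience in the set): holds — descendants of Experience are {UnionMember}; none are in {Income, Tenure, UrbanRes}.
Condition 2 (every backdoor path blocked by {Income, Tenure, UrbanRes}):
  P1: blocked at chain node Income ∈ conditioning set.
  P2: blocked at fork node Income ∈ conditioning set.
{Income, Tenure, UrbanRes} satisfies the backdoor criterion.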